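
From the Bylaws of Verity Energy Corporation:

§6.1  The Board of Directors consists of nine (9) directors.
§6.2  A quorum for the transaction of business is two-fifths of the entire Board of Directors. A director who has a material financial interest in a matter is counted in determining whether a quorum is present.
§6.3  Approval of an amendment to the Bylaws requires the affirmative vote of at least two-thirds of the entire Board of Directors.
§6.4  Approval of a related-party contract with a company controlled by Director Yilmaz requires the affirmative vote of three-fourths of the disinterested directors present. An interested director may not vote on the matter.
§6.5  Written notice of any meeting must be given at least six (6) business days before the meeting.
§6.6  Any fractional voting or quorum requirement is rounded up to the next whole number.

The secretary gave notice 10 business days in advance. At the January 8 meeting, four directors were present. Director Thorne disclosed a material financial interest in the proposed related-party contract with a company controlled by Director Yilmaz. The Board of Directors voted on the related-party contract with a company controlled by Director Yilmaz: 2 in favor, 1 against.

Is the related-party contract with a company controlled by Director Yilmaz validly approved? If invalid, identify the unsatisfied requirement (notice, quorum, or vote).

Notice: 10 business days given; 6 required (10 ≥ 6). Satisfied.
Quorum: 4 present (interested directors count toward quorum); quorum is 4. Satisfied.
Vote: the related-party contract with a company controlled by Director Yilmaz requires three-fourths of the disinterested directors present (4 − 1 = 3). 3/4 of 3 = 2.25, rounded up to 3, so 3 affirmative votes are needed; 2 voted in favor. Not satisfied.

Invalid — vote requirement not satisfied.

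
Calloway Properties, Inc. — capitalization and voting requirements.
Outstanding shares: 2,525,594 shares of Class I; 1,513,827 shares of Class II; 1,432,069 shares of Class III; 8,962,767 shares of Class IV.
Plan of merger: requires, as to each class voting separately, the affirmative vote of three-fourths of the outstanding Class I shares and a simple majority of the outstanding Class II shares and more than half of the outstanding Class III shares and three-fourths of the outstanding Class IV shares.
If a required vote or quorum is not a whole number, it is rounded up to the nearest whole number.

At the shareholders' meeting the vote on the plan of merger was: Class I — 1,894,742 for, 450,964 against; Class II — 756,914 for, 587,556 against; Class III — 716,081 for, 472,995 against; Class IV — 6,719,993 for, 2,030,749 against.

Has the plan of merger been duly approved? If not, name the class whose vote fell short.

Not approved — the Class IV shares did not give the required vote.

Class I: 3/4 of 2525594 = 1894195.50, rounded up to 1894196; 1,894,196 required, 1,894,742 in favor — approved.
Class II: a majority of 1513827 is 756914; 756,914 required, 756,914 in favor — approved.
Class III: a majority of 1432069 is 716035; 716,035 required, 716,081 in favor — approved.
Class IV: 3/4 of 8962767 = 6722075.25, rounded up to 6722076; 6,722,076 required, 6,719,993 in favor — not approved.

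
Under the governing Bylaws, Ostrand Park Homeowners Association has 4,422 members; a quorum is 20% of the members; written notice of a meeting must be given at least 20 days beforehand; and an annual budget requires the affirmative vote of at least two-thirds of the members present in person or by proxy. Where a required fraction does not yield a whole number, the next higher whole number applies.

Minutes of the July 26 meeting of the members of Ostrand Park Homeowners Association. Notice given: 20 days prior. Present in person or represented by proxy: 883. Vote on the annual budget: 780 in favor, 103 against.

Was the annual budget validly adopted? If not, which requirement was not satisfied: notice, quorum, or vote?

Invalid — quorum requirement not satisfied.

Notice: 20 days given; 20 required. Satisfied.
Quorum: 20% of 4,422 = 884.40, rounded up to 885; 883 present. Not satisfied.
Vote: requires two-thirds of those present (883); 2/3 of 883 = 588.67, rounded up to 589, so 589 needed; 780 in favor. Satisfied.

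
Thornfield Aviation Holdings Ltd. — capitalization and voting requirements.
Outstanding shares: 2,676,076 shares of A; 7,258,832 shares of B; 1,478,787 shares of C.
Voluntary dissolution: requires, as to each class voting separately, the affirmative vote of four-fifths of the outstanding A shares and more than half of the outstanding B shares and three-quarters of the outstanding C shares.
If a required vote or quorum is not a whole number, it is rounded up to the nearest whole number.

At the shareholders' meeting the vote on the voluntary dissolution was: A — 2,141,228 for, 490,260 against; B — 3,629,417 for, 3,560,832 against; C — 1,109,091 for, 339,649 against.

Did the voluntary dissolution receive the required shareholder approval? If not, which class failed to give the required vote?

A: 4/5 of 2676076 = 2140860.80, rounded up to 2140861; 2,140,861 required, 2,141,228 in favor — approved.
B: a majority of 7258832 is 3629417; 3,629,417 required, 3,629,417 in favor — approved.
C: 3/4 of 1478787 = 1109090.25, rounded up to 1109091; 1,109,091 required, 1,109,091 in favor — approved.

Approved — every class gave the required vote.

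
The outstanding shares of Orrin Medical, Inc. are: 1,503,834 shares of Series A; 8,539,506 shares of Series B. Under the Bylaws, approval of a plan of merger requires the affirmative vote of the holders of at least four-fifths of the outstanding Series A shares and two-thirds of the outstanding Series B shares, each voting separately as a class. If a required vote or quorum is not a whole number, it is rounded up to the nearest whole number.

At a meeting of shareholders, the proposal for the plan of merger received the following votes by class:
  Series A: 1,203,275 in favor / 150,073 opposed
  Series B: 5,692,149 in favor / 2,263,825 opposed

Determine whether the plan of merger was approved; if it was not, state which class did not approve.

Not approved — the Series B shares did not give the required vote.

Series A: 4/5 of 1503834 = 1203067.20, rounded up to 1203068; 1,203,068 required, 1,203,275 in favor — approved.
Series B: 2/3 of 8539506 = 5693004; 5,693,004 required, 5,692,149 in favor — not approved.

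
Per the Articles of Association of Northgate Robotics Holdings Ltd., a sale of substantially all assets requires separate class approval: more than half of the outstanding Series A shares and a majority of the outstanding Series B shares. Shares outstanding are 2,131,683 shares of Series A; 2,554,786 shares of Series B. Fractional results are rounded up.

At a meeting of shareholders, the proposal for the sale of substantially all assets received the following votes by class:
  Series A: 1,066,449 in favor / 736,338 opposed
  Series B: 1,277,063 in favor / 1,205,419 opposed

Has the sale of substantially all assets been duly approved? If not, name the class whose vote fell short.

Series A: a majority of 2131683 is 1065842; 1,065,842 required, 1,066,449 in favor — approved.
Series B: a majority of 2554786 is 1277394; 1,277,394 required, 1,277,063 in favor — not approved.

Not approved — the Series B shares did not give the required vote.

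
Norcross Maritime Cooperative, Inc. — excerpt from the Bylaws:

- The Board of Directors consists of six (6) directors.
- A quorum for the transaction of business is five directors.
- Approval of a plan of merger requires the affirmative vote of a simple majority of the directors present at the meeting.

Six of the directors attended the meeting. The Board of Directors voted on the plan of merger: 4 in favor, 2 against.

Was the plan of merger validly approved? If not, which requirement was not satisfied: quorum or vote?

Valid — all requirements satisfied.

Quorum: 6 present; quorum is 5. Satisfied.
Vote: the plan of merger requires a majority of the directors present (6). A majority of 6 is 4, so 4 affirmative votes are needed; 4 voted in favor. Satisfied.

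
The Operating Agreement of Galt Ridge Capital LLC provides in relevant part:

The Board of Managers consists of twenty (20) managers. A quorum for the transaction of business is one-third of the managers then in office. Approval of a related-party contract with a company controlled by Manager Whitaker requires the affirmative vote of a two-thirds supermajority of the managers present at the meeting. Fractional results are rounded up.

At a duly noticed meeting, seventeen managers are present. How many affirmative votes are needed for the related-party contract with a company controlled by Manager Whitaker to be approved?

The related-party contract with a company controlled by Manager Whitaker requires two-thirds of the managers present (17).
2/3 of 17 = 11.33, rounded up to 12.

12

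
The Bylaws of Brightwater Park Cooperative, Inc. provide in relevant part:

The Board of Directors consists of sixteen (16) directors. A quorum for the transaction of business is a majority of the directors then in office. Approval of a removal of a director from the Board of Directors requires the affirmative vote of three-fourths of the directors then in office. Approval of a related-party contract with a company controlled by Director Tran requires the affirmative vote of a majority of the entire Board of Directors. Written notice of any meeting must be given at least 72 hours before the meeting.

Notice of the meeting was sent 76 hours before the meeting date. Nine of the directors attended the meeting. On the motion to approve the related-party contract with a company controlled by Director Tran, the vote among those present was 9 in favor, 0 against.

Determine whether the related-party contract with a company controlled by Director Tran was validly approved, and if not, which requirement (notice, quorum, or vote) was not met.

Valid — all requirements satisfied.

Notice: 76 hours given; 72 required (76 ≥ 72). Satisfied.
Quorum: 9 present; quorum is 9. Satisfied.
Vote: the related-party contract with a company controlled by Director Tran requires a majority of the entire Board of Directors (16). A majority of 16 is 9, so 9 affirmative votes are needed; 9 voted in favor. Satisfied.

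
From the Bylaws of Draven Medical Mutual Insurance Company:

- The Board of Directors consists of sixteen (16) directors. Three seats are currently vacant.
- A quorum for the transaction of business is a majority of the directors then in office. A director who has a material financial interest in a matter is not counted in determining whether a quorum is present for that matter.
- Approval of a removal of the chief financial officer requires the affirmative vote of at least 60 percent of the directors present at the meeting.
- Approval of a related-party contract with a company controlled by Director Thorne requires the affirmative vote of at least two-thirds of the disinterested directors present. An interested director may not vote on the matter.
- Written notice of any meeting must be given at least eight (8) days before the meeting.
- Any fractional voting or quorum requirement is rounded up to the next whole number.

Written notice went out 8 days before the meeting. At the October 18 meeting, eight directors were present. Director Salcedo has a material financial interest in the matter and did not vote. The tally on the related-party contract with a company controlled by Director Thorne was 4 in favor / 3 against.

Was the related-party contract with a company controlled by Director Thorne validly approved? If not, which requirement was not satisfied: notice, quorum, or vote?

Notice: 8 days given; 8 required (8 ≥ 8). Satisfied.
Quorum: 8 present, but the 1 interested director does not count, leaving 7. Quorum is 7. Satisfied.
Vote: the related-party contract with a company controlled by Director Thorne requires two-thirds of the disinterested directors present (8 − 1 = 7). 2/3 of 7 = 4.67, rounded up to 5, so 5 affirmative votes are needed; 4 voted in favor. Not satisfied.

Invalid — vote requirement not satisfied.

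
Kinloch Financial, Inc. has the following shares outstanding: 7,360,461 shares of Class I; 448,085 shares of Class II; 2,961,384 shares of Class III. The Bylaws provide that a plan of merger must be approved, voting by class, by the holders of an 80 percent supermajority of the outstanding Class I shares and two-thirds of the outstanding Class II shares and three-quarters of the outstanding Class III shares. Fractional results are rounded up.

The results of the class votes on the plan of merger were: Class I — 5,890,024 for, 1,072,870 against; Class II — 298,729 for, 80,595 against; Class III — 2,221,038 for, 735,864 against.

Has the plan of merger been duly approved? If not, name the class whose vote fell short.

Class I: 4/5 of 7360461 = 5888368.80, rounded up to 5888369; 5,888,369 required, 5,890,024 in favor — approved.
Class II: 2/3 of 448085 = 298723.33, rounded up to 298724; 298,724 required, 298,729 in favor — approved.
Class III: 3/4 of 2961384 = 2221038; 2,221,038 required, 2,221,038 in favor — approved.

Approved — every class gave the required vote.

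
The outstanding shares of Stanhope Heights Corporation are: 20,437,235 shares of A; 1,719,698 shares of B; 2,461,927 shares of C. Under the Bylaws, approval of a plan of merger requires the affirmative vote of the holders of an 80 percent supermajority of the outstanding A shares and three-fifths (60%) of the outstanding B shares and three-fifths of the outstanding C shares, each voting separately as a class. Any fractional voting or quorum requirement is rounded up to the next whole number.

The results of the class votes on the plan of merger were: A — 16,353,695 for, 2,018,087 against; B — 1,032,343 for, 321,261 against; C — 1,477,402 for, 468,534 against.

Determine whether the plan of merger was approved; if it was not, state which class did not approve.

A: 4/5 of 20437235 = 16349788; 16,349,788 required, 16,353,695 in favor — approved.
B: 3/5 of 1719698 = 1031818.80, rounded up to 1031819; 1,031,819 required, 1,032,343 in favor — approved.
C: 3/5 of 2461927 = 1477156.20, rounded up to 1477157; 1,477,157 required, 1,477,402 in favor — approved.

Approved — every class gave the required vote.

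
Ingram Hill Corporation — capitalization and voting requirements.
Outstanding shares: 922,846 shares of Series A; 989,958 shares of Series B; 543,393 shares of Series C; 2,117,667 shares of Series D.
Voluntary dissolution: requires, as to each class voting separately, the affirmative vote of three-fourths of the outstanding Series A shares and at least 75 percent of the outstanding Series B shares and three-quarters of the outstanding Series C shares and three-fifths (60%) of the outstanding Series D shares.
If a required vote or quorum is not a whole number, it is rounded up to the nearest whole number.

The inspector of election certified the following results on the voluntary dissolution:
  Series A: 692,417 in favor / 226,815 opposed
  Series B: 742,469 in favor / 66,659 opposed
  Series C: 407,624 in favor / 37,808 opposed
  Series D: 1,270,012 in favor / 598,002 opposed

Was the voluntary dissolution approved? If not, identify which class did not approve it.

Not approved — the Series D shares did not give the required vote.

Series A: 3/4 of 922846 = 692134.50, rounded up to 692135; 692,135 required, 692,417 in favor — approved.
Series B: 3/4 of 989958 = 742468.50, rounded up to 742469; 742,469 required, 742,469 in favor — approved.
Series C: 3/4 of 543393 = 407544.75, rounded up to 407545; 407,545 required, 407,624 in favor — approved.
Series D: 3/5 of 2117667 = 1270600.20, rounded up to 1270601; 1,270,601 required, 1,270,012 in favor — not approved.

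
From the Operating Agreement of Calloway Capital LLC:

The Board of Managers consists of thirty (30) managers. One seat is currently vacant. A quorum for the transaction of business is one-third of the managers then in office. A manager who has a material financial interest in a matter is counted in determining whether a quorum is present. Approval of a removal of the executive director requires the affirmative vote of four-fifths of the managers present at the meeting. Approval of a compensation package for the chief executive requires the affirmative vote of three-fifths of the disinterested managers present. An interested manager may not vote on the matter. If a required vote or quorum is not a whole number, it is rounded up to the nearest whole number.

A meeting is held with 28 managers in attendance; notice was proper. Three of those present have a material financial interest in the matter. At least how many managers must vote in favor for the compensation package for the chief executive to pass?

The compensation package for the chief executive requires three-fifths of the disinterested managers present (28 − 3 = 25).
3/5 of 25 = 15.

15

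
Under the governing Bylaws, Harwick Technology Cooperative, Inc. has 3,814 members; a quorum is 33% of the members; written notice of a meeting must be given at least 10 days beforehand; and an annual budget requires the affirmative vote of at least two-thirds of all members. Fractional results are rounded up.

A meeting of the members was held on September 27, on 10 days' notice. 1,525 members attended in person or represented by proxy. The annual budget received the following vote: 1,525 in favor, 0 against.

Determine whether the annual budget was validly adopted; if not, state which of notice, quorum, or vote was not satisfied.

Invalid — vote requirement not satisfied.

Notice: 10 days given; 10 required. Satisfied.
Quorum: 33% of 3,814 = 1,258.62, rounded up to 1,259; 1,525 present. Satisfied.
Vote: requires two-thirds of all members (3,814); 2/3 of 3814 = 2542.67, rounded up to 2543, so 2,543 needed; 1,525 in favor. Not satisfied.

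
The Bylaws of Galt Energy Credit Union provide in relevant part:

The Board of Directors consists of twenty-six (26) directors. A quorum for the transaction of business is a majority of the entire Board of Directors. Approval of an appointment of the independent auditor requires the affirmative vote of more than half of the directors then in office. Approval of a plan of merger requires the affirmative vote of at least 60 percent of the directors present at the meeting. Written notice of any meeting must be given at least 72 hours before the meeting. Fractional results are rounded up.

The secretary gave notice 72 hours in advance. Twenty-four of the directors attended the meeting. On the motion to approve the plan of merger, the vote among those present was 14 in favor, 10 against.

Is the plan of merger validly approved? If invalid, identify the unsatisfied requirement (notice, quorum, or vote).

Invalid — vote requirement not satisfied.

Notice: 72 hours given; 72 required (72 ≥ 72). Satisfied.
Quorum: 24 present; quorum is 14. Satisfied.
Vote: the plan of merger requires three-fifths of the directors present (24). 3/5 of 24 = 14.40, rounded up to 15, so 15 affirmative votes are needed; 14 voted in favor. Not satisfied.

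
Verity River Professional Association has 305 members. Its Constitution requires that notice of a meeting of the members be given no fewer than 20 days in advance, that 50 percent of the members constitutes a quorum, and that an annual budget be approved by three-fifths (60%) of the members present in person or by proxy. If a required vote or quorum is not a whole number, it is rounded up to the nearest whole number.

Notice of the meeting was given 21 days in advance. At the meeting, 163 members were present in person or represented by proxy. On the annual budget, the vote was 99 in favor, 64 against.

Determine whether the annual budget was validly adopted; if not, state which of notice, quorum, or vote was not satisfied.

Notice: 21 days given; 20 required. Satisfied.
Quorum: 50% of 305 = 152.50, rounded up to 153; 163 present. Satisfied.
Vote: requires three-fifths of those present (163); 3/5 of 163 = 97.80, rounded up to 98, so 98 needed; 99 in favor. Satisfied.

Valid — all requirements satisfied.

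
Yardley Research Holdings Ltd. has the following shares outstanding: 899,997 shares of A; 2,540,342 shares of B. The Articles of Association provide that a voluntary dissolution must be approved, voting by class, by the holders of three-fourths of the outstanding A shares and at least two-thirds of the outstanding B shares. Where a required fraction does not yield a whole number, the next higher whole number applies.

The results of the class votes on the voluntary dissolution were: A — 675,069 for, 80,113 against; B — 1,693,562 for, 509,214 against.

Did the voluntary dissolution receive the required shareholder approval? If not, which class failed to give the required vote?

A: 3/4 of 899997 = 674997.75, rounded up to 674998; 674,998 required, 675,069 in favor — approved.
B: 2/3 of 2540342 = 1693561.33, rounded up to 1693562; 1,693,562 required, 1,693,562 in favor — approved.

Approved — every class gave the required vote.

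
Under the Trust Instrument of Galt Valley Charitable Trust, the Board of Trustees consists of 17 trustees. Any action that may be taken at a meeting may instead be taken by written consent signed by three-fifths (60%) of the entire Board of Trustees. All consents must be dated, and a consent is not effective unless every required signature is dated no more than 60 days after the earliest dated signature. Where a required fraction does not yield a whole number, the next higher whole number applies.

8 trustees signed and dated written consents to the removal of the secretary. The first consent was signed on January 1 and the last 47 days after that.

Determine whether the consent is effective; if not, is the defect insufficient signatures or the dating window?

Signatures required: three-fifths (60%) of 17 — 3/5 of 17 = 10.20, rounded up to 11, so 11 needed; 8 signed. Insufficient.
Dating window: the latest signature is 47 days after the earliest; the limit is 60 days. Within the window.

Not effective — insufficient signatures.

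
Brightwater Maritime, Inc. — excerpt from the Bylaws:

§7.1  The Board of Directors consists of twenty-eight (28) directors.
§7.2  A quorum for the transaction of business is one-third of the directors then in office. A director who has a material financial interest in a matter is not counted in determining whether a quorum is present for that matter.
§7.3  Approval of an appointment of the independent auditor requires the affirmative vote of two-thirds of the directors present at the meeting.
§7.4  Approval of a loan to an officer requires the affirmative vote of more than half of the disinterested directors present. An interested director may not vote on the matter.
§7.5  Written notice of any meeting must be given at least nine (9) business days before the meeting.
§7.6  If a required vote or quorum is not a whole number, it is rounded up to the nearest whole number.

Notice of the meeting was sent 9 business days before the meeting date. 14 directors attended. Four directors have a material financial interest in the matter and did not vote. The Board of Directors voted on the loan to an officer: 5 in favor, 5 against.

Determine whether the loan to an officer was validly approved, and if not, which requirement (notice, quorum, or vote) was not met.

Notice: 9 business days given; 9 required (9 ≥ 9). Satisfied.
Quorum: 14 present, but the 4 interested directors do not count, leaving 10. Quorum is 10. Satisfied.
Vote: the loan to an officer requires a majority of the disinterested directors present (14 − 4 = 10). A majority of 10 is 6, so 6 affirmative votes are needed; 5 voted in favor. Not satisfied.

Invalid — vote requirement not satisfied.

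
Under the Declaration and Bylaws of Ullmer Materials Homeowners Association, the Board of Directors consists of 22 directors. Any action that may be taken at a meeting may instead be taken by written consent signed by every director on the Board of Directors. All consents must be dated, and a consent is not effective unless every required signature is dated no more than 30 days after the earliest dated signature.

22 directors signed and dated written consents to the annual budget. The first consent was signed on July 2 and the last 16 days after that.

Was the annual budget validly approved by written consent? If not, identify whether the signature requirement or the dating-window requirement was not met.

Signatures required: the unanimous vote of 22 — unanimous means all 22, so 22 needed; 22 signed. Sufficient.
Dating window: the latest signature is 16 days after the earliest; the limit is 30 days. Within the window.

Effective — both the signature and dating-window requirements are satisfied.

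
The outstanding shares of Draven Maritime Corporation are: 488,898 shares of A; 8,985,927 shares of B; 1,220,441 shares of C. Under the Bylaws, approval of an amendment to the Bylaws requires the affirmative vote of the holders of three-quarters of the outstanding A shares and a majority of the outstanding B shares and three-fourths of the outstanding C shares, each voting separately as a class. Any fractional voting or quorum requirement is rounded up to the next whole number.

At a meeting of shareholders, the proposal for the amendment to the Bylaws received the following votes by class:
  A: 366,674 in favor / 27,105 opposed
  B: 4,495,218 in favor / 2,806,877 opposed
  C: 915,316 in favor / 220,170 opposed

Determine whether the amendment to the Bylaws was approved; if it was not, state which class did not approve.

Not approved — the C shares did not give the required vote.

A: 3/4 of 488898 = 366673.50, rounded up to 366674; 366,674 required, 366,674 in favor — approved.
B: a majority of 8985927 is 4492964; 4,492,964 required, 4,495,218 in favor — approved.
C: 3/4 of 1220441 = 915330.75, rounded up to 915331; 915,331 required, 915,316 in favor — not approved.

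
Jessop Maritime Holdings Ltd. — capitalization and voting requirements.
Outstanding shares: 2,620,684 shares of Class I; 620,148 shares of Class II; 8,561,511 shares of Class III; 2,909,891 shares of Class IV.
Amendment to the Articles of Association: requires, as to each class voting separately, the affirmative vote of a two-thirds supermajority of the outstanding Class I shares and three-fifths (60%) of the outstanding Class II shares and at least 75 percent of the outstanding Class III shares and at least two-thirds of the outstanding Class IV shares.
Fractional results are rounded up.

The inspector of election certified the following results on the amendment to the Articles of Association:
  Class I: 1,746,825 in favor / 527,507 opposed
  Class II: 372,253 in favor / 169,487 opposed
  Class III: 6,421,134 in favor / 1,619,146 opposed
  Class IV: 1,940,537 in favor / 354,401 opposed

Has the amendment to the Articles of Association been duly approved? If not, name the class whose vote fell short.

Not approved — the Class I shares did not give the required vote.

Class I: 2/3 of 2620684 = 1747122.67, rounded up to 1747123; 1,747,123 required, 1,746,825 in favor — not approved.
Class II: 3/5 of 620148 = 372088.80, rounded up to 372089; 372,089 required, 372,253 in favor — approved.
Class III: 3/4 of 8561511 = 6421133.25, rounded up to 6421134; 6,421,134 required, 6,421,134 in favor — approved.
Class IV: 2/3 of 2909891 = 1939927.33, rounded up to 1939928; 1,939,928 required, 1,940,537 in favor — approved.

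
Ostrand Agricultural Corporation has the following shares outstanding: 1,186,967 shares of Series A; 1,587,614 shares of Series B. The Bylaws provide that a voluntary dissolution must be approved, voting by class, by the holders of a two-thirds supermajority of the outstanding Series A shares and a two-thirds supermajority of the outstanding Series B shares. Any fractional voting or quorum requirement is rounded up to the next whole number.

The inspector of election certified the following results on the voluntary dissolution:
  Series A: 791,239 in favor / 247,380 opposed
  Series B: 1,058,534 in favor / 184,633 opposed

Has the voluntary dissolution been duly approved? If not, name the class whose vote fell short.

Series A: 2/3 of 1186967 = 791311.33, rounded up to 791312; 791,312 required, 791,239 in favor — not approved.
Series B: 2/3 of 1587614 = 1058409.33, rounded up to 1058410; 1,058,410 required, 1,058,534 in favor — approved.

Not approved — the Series A shares did not give the required vote.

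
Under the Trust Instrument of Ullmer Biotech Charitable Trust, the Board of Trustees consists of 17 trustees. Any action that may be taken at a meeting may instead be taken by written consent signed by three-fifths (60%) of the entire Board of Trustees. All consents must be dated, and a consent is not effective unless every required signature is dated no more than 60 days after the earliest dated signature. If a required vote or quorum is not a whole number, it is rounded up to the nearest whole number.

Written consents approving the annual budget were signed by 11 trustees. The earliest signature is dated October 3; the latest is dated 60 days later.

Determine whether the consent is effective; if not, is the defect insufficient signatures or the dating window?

Effective — both the signature and dating-window requirements are satisfied.

Signatures required: three-fifths (60%) of 17 — 3/5 of 17 = 10.20, rounded up to 11, so 11 needed; 11 signed. Sufficient.
Dating window: the latest signature is 60 days after the earliest; the limit is 60 days. Within the window.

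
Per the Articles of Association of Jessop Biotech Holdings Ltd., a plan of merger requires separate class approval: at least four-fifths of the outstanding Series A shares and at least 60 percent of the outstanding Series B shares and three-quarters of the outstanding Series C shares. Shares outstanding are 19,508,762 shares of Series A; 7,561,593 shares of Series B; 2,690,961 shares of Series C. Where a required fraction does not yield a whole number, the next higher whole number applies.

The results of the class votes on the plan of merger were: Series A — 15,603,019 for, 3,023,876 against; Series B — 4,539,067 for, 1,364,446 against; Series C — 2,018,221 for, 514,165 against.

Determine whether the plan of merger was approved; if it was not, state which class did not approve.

Not approved — the Series A shares did not give the required vote.

Series A: 4/5 of 19508762 = 15607009.60, rounded up to 15607010; 15,607,010 required, 15,603,019 in favor — not approved.
Series B: 3/5 of 7561593 = 4536955.80, rounded up to 4536956; 4,536,956 required, 4,539,067 in favor — approved.
Series C: 3/4 of 2690961 = 2018220.75, rounded up to 2018221; 2,018,221 required, 2,018,221 in favor — approved.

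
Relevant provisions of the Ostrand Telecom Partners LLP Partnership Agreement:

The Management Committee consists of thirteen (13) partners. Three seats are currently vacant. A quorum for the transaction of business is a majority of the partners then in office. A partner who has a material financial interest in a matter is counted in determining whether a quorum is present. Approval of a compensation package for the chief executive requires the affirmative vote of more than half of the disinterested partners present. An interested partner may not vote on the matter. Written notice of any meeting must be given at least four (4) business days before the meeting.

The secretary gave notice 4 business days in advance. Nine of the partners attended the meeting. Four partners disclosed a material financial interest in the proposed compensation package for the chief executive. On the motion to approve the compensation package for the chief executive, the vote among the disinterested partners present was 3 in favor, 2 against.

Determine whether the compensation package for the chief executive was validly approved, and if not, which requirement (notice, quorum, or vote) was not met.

Notice: 4 business days given; 4 required (4 ≥ 4). Satisfied.
Quorum: 9 present (interested partners count toward quorum); quorum is 6. Satisfied.
Vote: the compensation package for the chief executive requires a majority of the disinterested partners present (9 − 4 = 5). A majority of 5 is 3, so 3 affirmative votes are needed; 3 voted in favor. Satisfied.

Valid — all requirements satisfied.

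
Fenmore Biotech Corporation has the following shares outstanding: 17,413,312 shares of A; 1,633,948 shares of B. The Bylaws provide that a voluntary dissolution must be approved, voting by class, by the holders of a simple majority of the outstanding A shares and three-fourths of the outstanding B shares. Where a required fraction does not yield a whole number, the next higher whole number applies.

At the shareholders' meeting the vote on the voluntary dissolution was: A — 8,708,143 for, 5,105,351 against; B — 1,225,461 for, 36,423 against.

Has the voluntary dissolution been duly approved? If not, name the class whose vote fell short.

A: a majority of 17413312 is 8706657; 8,706,657 required, 8,708,143 in favor — approved.
B: 3/4 of 1633948 = 1225461; 1,225,461 required, 1,225,461 in favor — approved.

Approved — every class gave the required vote.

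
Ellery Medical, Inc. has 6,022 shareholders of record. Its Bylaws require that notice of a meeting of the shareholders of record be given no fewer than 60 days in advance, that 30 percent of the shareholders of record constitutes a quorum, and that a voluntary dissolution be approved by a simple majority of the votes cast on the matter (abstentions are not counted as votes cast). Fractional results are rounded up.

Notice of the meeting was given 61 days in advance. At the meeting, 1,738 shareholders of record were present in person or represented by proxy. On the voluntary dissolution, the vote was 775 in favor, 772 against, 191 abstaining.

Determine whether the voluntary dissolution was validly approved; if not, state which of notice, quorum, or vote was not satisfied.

Invalid — quorum requirement not satisfied.

Notice: 61 days given; 60 required. Satisfied.
Quorum: 30% of 6,022 = 1,806.60, rounded up to 1,807; 1,738 present. Not satisfied.
Vote: requires a majority of the votes cast (1,738 − 191 abstaining = 1,547); a majority of 1547 is 774, so 774 needed; 775 in favor. Satisfied.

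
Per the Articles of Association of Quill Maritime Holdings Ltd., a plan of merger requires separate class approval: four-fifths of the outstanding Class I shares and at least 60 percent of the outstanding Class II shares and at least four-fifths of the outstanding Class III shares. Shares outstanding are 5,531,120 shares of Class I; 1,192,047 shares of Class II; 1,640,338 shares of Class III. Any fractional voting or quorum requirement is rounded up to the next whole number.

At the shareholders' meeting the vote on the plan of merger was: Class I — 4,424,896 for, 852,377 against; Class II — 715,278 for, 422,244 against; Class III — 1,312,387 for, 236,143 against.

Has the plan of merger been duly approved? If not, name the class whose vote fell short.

Approved — every class gave the required vote.

Class I: 4/5 of 5531120 = 4424896; 4,424,896 required, 4,424,896 in favor — approved.
Class II: 3/5 of 1192047 = 715228.20, rounded up to 715229; 715,229 required, 715,278 in favor — approved.
Class III: 4/5 of 1640338 = 1312270.40, rounded up to 1312271; 1,312,271 required, 1,312,387 in favor — approved.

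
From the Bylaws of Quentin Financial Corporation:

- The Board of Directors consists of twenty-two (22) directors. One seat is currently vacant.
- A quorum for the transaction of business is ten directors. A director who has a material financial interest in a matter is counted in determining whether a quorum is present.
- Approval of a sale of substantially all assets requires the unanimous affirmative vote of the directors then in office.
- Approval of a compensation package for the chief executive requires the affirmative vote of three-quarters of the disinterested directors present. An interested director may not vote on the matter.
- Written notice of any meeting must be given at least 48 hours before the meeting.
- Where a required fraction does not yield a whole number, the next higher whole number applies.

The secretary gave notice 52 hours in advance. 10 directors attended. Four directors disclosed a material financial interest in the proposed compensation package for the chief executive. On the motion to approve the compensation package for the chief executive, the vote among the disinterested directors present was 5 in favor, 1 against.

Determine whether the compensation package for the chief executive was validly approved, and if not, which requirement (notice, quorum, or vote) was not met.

Notice: 52 hours given; 48 required (52 ≥ 48). Satisfied.
Quorum: 10 present (interested directors count toward quorum); quorum is 10. Satisfied.
Vote: the compensation package for the chief executive requires three-fourths of the disinterested directors present (10 − 4 = 6). 3/4 of 6 = 4.50, rounded up to 5, so 5 affirmative votes are needed; 5 voted in favor. Satisfied.

Valid — all requirements satisfied.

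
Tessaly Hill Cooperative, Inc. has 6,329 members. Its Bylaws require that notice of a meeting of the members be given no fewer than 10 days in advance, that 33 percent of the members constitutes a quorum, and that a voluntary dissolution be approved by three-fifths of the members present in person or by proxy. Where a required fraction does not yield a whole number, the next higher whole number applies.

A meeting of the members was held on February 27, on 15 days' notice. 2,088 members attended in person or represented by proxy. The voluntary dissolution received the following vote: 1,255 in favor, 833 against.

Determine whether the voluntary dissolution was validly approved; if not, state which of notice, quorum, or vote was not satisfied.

Notice: 15 days given; 10 required. Satisfied.
Quorum: 33% of 6,329 = 2,088.57, rounded up to 2,089; 2,088 present. Not satisfied.
Vote: requires three-fifths of those present (2,088); 3/5 of 2088 = 1252.80, rounded up to 1253, so 1,253 needed; 1,255 in favor. Satisfied.

Invalid — quorum requirement not satisfied.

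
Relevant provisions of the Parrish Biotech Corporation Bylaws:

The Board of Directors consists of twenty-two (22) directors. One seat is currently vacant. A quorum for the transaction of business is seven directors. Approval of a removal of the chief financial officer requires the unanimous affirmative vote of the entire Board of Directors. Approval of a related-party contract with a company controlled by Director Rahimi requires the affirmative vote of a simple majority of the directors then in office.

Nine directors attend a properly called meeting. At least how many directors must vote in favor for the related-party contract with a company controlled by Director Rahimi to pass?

The related-party contract with a company controlled by Director Rahimi requires a majority of the directors then in office (21).
A majority of 21 is 11.
(Only 9 can vote, so the related-party contract with a company controlled by Director Rahimi cannot pass at this meeting, but the required vote is still 11.)

11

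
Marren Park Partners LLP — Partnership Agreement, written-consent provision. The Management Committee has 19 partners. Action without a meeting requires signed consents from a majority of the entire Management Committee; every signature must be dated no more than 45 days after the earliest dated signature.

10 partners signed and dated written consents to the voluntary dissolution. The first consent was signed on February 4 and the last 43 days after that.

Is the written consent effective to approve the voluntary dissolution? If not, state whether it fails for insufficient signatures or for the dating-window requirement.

Signatures required: a majority of 19 — a majority of 19 is 10, so 10 needed; 10 signed. Sufficient.
Dating window: the latest signature is 43 days after the earliest; the limit is 45 days. Within the window.

Effective — both the signature and dating-window requirements are satisfied.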